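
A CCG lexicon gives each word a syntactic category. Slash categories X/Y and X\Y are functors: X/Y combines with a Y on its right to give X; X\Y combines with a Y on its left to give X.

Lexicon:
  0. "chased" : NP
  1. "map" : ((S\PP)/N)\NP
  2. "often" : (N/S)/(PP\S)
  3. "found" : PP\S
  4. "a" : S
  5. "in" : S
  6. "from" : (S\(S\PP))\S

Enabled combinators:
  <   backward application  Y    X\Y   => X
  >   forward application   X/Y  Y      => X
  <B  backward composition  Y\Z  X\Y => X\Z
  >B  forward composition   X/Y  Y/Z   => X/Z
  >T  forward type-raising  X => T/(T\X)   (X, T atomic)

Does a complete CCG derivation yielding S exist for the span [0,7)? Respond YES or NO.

YES

[0,7] S   <
  [0,5] S\PP   >
    [0,2] (S\PP)/N   <
      [0,1] "chased" : NP
      [1,2] "map" : ((S\PP)/N)\NP
    [2,5] N   >
      [2,4] N/S   >
        [2,3] "often" : (N/S)/(PP\S)
        [3,4] "found" : PP\S
      [4,5] "a" : S
  [5,7] S\(S\PP)   <
    [5,6] "in" : S
    [6,7] "from" : (S\(S\PP))\S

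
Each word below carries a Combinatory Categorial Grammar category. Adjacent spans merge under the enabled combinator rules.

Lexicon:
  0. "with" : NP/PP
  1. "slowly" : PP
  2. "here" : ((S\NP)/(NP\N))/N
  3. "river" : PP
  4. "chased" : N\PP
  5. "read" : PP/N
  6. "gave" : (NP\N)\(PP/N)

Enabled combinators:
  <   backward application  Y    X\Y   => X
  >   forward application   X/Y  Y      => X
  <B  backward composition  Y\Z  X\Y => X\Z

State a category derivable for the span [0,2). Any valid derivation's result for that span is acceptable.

[0,7] S   <
  [0,2] NP   >
    [0,1] "with" : NP/PP
    [1,2] "slowly" : PP
  [2,7] S\NP   >
    [2,5] (S\NP)/(NP\N)   >
      [2,3] "here" : ((S\NP)/(NP\N))/N
      [3,5] N   <
        [3,4] "river" : PP
        [4,5] "chased" : N\PP
    [5,7] NP\N   <
      [5,6] "read" : PP/N
      [6,7] "gave" : (NP\N)\(PP/N)

NP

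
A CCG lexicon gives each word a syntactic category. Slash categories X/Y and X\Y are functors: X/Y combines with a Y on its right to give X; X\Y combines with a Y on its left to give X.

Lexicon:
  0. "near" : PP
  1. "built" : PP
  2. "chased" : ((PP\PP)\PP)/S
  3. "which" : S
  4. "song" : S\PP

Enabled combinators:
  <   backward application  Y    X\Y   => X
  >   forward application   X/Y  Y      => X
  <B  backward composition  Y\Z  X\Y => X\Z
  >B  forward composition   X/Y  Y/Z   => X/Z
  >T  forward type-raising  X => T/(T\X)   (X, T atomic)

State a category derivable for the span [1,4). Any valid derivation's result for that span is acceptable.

PP\PP

[0,5] S   <
  [0,1] "near" : PP
  [1,5] S\PP   <B
    [1,4] PP\PP   <
      [1,2] "built" : PP
      [2,4] (PP\PP)\PP   >
        [2,3] "chased" : ((PP\PP)\PP)/S
        [3,4] "which" : S
    [4,5] "song" : S\PP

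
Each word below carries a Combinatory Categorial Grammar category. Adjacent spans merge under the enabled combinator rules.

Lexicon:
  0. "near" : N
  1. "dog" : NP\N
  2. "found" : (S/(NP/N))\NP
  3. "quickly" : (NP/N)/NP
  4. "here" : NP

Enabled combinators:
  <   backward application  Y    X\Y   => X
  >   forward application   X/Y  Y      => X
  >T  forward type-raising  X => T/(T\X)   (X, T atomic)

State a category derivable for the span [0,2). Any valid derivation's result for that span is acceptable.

[0,5] S   >
  [0,3] S/(NP/N)   <
    [0,2] NP   <
      [0,1] "near" : N
      [1,2] "dog" : NP\N
    [2,3] "found" : (S/(NP/N))\NP
  [3,5] NP/N   >
    [3,4] "quickly" : (NP/N)/NP
    [4,5] "here" : NP

NP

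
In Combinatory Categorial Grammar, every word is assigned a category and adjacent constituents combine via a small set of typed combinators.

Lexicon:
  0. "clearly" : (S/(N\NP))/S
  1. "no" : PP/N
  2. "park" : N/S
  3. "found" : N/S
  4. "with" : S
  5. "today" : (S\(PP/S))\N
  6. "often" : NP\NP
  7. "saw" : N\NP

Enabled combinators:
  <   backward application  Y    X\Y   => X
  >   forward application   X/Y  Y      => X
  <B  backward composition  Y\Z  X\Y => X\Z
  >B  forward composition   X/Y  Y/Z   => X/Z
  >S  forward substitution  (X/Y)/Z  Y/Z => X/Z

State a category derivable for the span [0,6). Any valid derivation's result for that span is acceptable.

S/(N\NP)

[0,8] S   >
  [0,6] S/(N\NP)   >
    [0,1] "clearly" : (S/(N\NP))/S
    [1,6] S   <
      [1,3] PP/S   >B
        [1,2] "no" : PP/N
        [2,3] "park" : N/S
      [3,6] S\(PP/S)   <
        [3,5] N   >
          [3,4] "found" : N/S
          [4,5] "with" : S
        [5,6] "today" : (S\(PP/S))\N
  [6,8] N\NP   <B
    [6,7] "often" : NP\NP
    [7,8] "saw" : N\NP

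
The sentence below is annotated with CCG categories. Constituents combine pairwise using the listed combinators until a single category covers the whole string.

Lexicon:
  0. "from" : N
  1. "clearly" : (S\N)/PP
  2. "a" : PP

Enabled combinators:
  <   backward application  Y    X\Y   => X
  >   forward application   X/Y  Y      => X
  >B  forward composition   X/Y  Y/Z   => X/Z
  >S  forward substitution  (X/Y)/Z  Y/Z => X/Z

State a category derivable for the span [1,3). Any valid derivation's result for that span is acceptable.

S\N

[0,3] S   <
  [0,1] "from" : N
  [1,3] S\N   >
    [1,2] "clearly" : (S\N)/PP
    [2,3] "a" : PP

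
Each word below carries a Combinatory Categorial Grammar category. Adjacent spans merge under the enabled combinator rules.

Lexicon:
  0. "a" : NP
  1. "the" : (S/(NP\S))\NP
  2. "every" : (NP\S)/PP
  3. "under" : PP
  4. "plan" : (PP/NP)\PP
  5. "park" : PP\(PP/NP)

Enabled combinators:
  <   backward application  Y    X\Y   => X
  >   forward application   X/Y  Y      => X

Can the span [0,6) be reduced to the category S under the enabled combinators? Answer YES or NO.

[0,6] S   >
  [0,2] S/(NP\S)   <
    [0,1] "a" : NP
    [1,2] "the" : (S/(NP\S))\NP
  [2,6] NP\S   >
    [2,3] "every" : (NP\S)/PP
    [3,6] PP   <
      [3,5] PP/NP   <
        [3,4] "under" : PP
        [4,5] "plan" : (PP/NP)\PP
      [5,6] "park" : PP\(PP/NP)

YES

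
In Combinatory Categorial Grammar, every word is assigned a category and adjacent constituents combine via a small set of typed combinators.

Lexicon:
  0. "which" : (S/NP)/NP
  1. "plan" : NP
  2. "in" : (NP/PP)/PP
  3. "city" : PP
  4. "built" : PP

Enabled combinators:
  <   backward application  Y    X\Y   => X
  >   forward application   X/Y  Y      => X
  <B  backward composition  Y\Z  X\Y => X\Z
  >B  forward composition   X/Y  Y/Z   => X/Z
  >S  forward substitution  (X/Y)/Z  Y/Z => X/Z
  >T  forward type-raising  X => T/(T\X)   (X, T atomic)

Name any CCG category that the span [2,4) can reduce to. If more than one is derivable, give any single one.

[0,5] S   >
  [0,2] S/NP   >
    [0,1] "which" : (S/NP)/NP
    [1,2] "plan" : NP
  [2,5] NP   >
    [2,4] NP/PP   >
      [2,3] "in" : (NP/PP)/PP
      [3,4] "city" : PP
    [4,5] "built" : PP

NP/PP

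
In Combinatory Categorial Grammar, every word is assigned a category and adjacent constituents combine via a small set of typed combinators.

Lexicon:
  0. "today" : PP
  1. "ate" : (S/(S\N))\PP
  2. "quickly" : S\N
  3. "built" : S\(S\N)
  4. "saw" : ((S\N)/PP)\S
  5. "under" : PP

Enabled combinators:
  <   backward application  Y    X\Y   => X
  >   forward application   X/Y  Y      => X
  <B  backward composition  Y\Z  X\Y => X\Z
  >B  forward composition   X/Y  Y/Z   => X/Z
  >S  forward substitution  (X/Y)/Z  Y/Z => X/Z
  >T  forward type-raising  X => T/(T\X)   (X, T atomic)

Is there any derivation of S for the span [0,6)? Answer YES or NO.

[0,6] S   >
  [0,2] S/(S\N)   <
    [0,1] "today" : PP
    [1,2] "ate" : (S/(S\N))\PP
  [2,6] S\N   >
    [2,5] (S\N)/PP   <
      [2,4] S   <
        [2,3] "quickly" : S\N
        [3,4] "built" : S\(S\N)
      [4,5] "saw" : ((S\N)/PP)\S
    [5,6] "under" : PP

YES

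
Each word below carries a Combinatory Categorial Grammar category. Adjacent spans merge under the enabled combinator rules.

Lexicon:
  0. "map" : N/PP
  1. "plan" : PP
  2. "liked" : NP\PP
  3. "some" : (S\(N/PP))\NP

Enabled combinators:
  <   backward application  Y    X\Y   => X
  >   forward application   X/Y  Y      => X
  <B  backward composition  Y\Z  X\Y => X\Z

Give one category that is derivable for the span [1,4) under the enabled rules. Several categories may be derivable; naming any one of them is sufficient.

S\(N/PP)

[0,4] S   <
  [0,1] "map" : N/PP
  [1,4] S\(N/PP)   <
    [1,3] NP   <
      [1,2] "plan" : PP
      [2,3] "liked" : NP\PP
    [3,4] "some" : (S\(N/PP))\NP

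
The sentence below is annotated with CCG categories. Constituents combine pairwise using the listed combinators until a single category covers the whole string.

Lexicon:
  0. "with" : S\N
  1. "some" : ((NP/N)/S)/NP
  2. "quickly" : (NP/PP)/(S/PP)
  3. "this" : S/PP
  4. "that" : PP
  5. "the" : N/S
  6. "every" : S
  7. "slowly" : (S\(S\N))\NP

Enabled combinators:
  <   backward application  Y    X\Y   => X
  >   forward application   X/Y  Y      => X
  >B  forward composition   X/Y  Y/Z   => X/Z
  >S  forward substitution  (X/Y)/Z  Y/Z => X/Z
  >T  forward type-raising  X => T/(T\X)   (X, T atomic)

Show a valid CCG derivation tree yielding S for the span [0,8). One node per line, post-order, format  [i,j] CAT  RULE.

[0,8] S   <
  [0,1] "with" : S\N
  [1,8] S\(S\N)   <
    [1,7] NP   >
      [1,6] NP/S   >S
        [1,5] (NP/N)/S   >
          [1,2] "some" : ((NP/N)/S)/NP
          [2,5] NP   >
            [2,4] NP/PP   >
              [2,3] "quickly" : (NP/PP)/(S/PP)
              [3,4] "this" : S/PP
            [4,5] "that" : PP
        [5,6] "the" : N/S
      [6,7] "every" : S
    [7,8] "slowly" : (S\(S\N))\NP

[0,1] S\N  lex  "with"
[1,2] ((NP/N)/S)/NP  lex  "some"
[2,3] (NP/PP)/(S/PP)  lex  "quickly"
[3,4] S/PP  lex  "this"
[2,4] NP/PP  >  k=3
[4,5] PP  lex  "that"
[2,5] NP  >  k=4
[1,5] (NP/N)/S  >  k=2
[5,6] N/S  lex  "the"
[1,6] NP/S  >S  k=5
[6,7] S  lex  "every"
[1,7] NP  >  k=6
[7,8] (S\(S\N))\NP  lex  "slowly"
[1,8] S\(S\N)  <  k=7
[0,8] S  <  k=1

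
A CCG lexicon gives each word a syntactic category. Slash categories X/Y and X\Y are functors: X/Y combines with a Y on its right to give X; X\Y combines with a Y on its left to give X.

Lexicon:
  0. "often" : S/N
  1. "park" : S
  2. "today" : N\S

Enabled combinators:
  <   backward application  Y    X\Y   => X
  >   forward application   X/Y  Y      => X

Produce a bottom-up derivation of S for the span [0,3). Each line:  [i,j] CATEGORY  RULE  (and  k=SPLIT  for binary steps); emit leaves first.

[0,1] S/N  lex  "often"
[1,2] S  lex  "park"
[2,3] N\S  lex  "today"
[1,3] N  <  k=2
[0,3] S  >  k=1

[0,3] S   >
  [0,1] "often" : S/N
  [1,3] N   <
    [1,2] "park" : S
    [2,3] "today" : N\S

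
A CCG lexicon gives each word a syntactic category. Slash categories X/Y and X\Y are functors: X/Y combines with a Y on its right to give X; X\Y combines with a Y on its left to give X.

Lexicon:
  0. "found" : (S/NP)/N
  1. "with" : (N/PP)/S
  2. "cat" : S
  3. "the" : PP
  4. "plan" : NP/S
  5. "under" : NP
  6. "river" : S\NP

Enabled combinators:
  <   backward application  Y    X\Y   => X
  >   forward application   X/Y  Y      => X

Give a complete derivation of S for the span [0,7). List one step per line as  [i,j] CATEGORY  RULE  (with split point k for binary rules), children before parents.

[0,7] S   >
  [0,4] S/NP   >
    [0,1] "found" : (S/NP)/N
    [1,4] N   >
      [1,3] N/PP   >
        [1,2] "with" : (N/PP)/S
        [2,3] "cat" : S
      [3,4] "the" : PP
  [4,7] NP   >
    [4,5] "plan" : NP/S
    [5,7] S   <
      [5,6] "under" : NP
      [6,7] "river" : S\NP

[0,1] (S/NP)/N  lex  "found"
[1,2] (N/PP)/S  lex  "with"
[2,3] S  lex  "cat"
[1,3] N/PP  >  k=2
[3,4] PP  lex  "the"
[1,4] N  >  k=3
[0,4] S/NP  >  k=1
[4,5] NP/S  lex  "plan"
[5,6] NP  lex  "under"
[6,7] S\NP  lex  "river"
[5,7] S  <  k=6
[4,7] NP  >  k=5
[0,7] S  >  k=4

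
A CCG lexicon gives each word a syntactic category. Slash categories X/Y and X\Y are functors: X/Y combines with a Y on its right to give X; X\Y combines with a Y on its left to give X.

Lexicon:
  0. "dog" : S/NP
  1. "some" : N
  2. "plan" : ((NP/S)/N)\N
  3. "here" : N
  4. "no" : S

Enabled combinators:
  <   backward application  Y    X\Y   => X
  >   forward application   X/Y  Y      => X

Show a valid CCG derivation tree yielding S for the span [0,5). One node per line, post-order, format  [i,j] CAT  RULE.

[0,1] S/NP  lex  "dog"
[1,2] N  lex  "some"
[2,3] ((NP/S)/N)\N  lex  "plan"
[1,3] (NP/S)/N  <  k=2
[3,4] N  lex  "here"
[1,4] NP/S  >  k=3
[4,5] S  lex  "no"
[1,5] NP  >  k=4
[0,5] S  >  k=1

[0,5] S   >
  [0,1] "dog" : S/NP
  [1,5] NP   >
    [1,4] NP/S   >
      [1,3] (NP/S)/N   <
        [1,2] "some" : N
        [2,3] "plan" : ((NP/S)/N)\N
      [3,4] "here" : N
    [4,5] "no" : S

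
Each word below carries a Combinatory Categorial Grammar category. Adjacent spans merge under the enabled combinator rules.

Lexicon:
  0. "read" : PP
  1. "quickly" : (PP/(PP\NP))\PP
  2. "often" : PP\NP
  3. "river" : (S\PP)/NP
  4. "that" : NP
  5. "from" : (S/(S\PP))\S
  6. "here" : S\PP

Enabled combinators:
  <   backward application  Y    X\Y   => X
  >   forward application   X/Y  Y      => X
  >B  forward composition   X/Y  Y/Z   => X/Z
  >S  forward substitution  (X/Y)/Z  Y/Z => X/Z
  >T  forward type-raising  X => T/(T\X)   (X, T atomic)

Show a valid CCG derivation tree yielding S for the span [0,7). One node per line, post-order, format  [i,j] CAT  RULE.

[0,7] S   >
  [0,6] S/(S\PP)   <
    [0,5] S   <
      [0,3] PP   >
        [0,2] PP/(PP\NP)   <
          [0,1] "read" : PP
          [1,2] "quickly" : (PP/(PP\NP))\PP
        [2,3] "often" : PP\NP
      [3,5] S\PP   >
        [3,4] "river" : (S\PP)/NP
        [4,5] "that" : NP
    [5,6] "from" : (S/(S\PP))\S
  [6,7] "here" : S\PP

[0,1] PP  lex  "read"
[1,2] (PP/(PP\NP))\PP  lex  "quickly"
[0,2] PP/(PP\NP)  <  k=1
[2,3] PP\NP  lex  "often"
[0,3] PP  >  k=2
[3,4] (S\PP)/NP  lex  "river"
[4,5] NP  lex  "that"
[3,5] S\PP  >  k=4
[0,5] S  <  k=3
[5,6] (S/(S\PP))\S  lex  "from"
[0,6] S/(S\PP)  <  k=5
[6,7] S\PP  lex  "here"
[0,7] S  >  k=6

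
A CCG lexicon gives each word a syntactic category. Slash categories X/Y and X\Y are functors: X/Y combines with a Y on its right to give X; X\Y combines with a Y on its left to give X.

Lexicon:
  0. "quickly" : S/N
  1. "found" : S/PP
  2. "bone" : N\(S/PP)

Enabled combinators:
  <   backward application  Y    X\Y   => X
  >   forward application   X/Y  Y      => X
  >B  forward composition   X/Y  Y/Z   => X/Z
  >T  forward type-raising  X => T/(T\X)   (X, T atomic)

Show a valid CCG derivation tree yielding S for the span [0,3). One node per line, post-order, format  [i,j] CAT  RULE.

[0,3] S   >
  [0,1] "quickly" : S/N
  [1,3] N   <
    [1,2] "found" : S/PP
    [2,3] "bone" : N\(S/PP)

[0,1] S/N  lex  "quickly"
[1,2] S/PP  lex  "found"
[2,3] N\(S/PP)  lex  "bone"
[1,3] N  <  k=2
[0,3] S  >  k=1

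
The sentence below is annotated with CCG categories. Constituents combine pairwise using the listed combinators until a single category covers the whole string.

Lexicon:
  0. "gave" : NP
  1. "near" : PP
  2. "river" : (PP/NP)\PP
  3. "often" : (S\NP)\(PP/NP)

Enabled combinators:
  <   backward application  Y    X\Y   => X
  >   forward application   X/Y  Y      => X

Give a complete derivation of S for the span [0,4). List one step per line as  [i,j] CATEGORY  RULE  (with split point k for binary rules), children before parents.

[0,1] NP  lex  "gave"
[1,2] PP  lex  "near"
[2,3] (PP/NP)\PP  lex  "river"
[1,3] PP/NP  <  k=2
[3,4] (S\NP)\(PP/NP)  lex  "often"
[1,4] S\NP  <  k=3
[0,4] S  <  k=1

[0,4] S   <
  [0,1] "gave" : NP
  [1,4] S\NP   <
    [1,3] PP/NP   <
      [1,2] "near" : PP
      [2,3] "river" : (PP/NP)\PP
    [3,4] "often" : (S\NP)\(PP/NP)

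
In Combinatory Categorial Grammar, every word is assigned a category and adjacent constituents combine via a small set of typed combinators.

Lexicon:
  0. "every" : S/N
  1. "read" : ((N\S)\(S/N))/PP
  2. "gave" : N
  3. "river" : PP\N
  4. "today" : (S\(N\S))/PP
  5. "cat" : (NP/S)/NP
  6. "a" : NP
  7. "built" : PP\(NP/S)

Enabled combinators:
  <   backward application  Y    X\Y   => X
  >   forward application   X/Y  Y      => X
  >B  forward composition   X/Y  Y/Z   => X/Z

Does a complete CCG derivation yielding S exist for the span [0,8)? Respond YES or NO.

YES

[0,8] S   <
  [0,4] N\S   <
    [0,1] "every" : S/N
    [1,4] (N\S)\(S/N)   >
      [1,2] "read" : ((N\S)\(S/N))/PP
      [2,4] PP   <
        [2,3] "gave" : N
        [3,4] "river" : PP\N
  [4,8] S\(N\S)   >
    [4,5] "today" : (S\(N\S))/PP
    [5,8] PP   <
      [5,7] NP/S   >
        [5,6] "cat" : (NP/S)/NP
        [6,7] "a" : NP
      [7,8] "built" : PP\(NP/S)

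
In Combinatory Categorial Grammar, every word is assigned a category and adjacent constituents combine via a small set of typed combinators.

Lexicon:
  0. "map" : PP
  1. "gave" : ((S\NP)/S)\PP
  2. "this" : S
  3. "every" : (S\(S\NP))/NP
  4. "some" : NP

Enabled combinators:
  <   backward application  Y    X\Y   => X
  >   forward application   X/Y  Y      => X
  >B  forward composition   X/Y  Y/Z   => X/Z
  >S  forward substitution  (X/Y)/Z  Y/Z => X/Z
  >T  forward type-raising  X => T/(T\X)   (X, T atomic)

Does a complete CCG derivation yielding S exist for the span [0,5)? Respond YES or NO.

YES

[0,5] S   <
  [0,3] S\NP   >
    [0,2] (S\NP)/S   <
      [0,1] "map" : PP
      [1,2] "gave" : ((S\NP)/S)\PP
    [2,3] "this" : S
  [3,5] S\(S\NP)   >
    [3,4] "every" : (S\(S\NP))/NP
    [4,5] "some" : NP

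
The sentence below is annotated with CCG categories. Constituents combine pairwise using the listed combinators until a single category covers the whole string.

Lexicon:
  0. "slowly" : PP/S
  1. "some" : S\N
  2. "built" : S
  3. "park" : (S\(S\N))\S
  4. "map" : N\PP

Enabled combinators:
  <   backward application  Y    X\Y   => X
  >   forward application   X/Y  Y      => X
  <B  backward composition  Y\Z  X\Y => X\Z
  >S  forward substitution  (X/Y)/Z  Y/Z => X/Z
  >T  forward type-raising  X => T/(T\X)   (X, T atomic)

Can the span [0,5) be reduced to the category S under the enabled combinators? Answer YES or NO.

PP/S S\N S (S\(S\N))\S N\PP
CKY chart[0,5] = {N, N/(N\N), NP/(NP\N), PP/(PP\N), S/(S\N)}; S ∉ chart

NO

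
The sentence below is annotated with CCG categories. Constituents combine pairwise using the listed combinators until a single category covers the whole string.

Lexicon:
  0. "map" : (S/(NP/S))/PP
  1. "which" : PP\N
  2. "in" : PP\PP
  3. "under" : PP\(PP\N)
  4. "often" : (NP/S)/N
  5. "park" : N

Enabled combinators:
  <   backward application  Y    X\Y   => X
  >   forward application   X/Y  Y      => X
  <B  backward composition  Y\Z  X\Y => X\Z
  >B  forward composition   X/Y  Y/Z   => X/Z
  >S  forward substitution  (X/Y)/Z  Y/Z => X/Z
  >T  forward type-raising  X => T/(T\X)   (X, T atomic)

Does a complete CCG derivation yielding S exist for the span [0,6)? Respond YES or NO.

[0,6] S   >
  [0,4] S/(NP/S)   >
    [0,1] "map" : (S/(NP/S))/PP
    [1,4] PP   <
      [1,3] PP\N   <B
        [1,2] "which" : PP\N
        [2,3] "in" : PP\PP
      [3,4] "under" : PP\(PP\N)
  [4,6] NP/S   >
    [4,5] "often" : (NP/S)/N
    [5,6] "park" : N

YES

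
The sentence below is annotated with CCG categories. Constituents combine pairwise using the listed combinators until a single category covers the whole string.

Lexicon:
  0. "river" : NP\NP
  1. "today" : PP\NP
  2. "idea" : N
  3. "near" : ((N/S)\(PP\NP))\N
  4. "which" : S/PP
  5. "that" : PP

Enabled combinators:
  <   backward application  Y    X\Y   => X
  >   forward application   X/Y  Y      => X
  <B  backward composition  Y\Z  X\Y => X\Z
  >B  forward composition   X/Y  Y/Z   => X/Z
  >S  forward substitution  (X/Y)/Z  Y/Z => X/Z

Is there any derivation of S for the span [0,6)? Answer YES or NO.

NP\NP PP\NP N ((N/S)\(PP\NP))\N S/PP PP
CKY chart[0,6] = {N}; S ∉ chart

NO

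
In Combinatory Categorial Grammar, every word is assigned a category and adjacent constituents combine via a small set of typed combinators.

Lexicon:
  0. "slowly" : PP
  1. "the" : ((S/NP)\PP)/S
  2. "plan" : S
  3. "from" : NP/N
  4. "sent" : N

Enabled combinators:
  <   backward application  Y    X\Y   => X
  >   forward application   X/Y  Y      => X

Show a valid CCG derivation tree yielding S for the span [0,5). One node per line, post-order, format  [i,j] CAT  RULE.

[0,5] S   >
  [0,3] S/NP   <
    [0,1] "slowly" : PP
    [1,3] (S/NP)\PP   >
      [1,2] "the" : ((S/NP)\PP)/S
      [2,3] "plan" : S
  [3,5] NP   >
    [3,4] "from" : NP/N
    [4,5] "sent" : N

[0,1] PP  lex  "slowly"
[1,2] ((S/NP)\PP)/S  lex  "the"
[2,3] S  lex  "plan"
[1,3] (S/NP)\PP  >  k=2
[0,3] S/NP  <  k=1
[3,4] NP/N  lex  "from"
[4,5] N  lex  "sent"
[3,5] NP  >  k=4
[0,5] S  >  k=3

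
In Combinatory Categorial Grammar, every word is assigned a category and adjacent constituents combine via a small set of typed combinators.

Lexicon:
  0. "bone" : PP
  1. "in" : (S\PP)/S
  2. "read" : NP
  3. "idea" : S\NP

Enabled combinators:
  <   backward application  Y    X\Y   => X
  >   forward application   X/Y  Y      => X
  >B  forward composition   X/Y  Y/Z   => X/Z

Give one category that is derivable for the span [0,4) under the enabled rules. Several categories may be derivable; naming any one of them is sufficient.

[0,4] S   <
  [0,1] "bone" : PP
  [1,4] S\PP   >
    [1,2] "in" : (S\PP)/S
    [2,4] S   <
      [2,3] "read" : NP
      [3,4] "idea" : S\NP

S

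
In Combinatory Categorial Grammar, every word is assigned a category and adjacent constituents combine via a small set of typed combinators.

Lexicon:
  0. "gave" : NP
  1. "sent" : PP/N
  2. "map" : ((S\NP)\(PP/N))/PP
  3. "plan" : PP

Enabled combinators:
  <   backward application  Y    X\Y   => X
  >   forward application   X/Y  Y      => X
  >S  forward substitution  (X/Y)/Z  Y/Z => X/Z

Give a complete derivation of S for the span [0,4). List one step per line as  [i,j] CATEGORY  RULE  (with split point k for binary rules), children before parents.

[0,1] NP  lex  "gave"
[1,2] PP/N  lex  "sent"
[2,3] ((S\NP)\(PP/N))/PP  lex  "map"
[3,4] PP  lex  "plan"
[2,4] (S\NP)\(PP/N)  >  k=3
[1,4] S\NP  <  k=2
[0,4] S  <  k=1

[0,4] S   <
  [0,1] "gave" : NP
  [1,4] S\NP   <
    [1,2] "sent" : PP/N
    [2,4] (S\NP)\(PP/N)   >
      [2,3] "map" : ((S\NP)\(PP/N))/PP
      [3,4] "plan" : PP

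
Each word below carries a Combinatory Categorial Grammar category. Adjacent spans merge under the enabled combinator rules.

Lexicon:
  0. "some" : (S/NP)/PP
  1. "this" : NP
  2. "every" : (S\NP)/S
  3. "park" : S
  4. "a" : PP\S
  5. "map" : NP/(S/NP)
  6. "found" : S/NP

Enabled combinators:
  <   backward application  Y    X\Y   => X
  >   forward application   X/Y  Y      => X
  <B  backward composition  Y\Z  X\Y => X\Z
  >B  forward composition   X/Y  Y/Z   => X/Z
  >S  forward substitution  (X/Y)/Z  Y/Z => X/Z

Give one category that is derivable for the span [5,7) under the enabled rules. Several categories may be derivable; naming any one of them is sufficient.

NP

[0,7] S   >
  [0,5] S/NP   >
    [0,1] "some" : (S/NP)/PP
    [1,5] PP   <
      [1,4] S   <
        [1,2] "this" : NP
        [2,4] S\NP   >
          [2,3] "every" : (S\NP)/S
          [3,4] "park" : S
      [4,5] "a" : PP\S
  [5,7] NP   >
    [5,6] "map" : NP/(S/NP)
    [6,7] "found" : S/NP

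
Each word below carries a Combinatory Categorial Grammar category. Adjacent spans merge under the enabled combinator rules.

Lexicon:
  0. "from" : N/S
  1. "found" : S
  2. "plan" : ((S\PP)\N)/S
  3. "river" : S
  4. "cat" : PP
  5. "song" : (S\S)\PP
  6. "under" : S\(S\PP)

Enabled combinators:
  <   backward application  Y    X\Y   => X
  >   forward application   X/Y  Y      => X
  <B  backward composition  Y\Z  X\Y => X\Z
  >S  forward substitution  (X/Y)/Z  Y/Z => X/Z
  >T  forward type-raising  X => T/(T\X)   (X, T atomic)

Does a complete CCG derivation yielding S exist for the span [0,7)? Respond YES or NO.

YES

[0,7] S   <
  [0,6] S\PP   <B
    [0,4] S\PP   <
      [0,2] N   >
        [0,1] "from" : N/S
        [1,2] "found" : S
      [2,4] (S\PP)\N   >
        [2,3] "plan" : ((S\PP)\N)/S
        [3,4] "river" : S
    [4,6] S\S   <
      [4,5] "cat" : PP
      [5,6] "song" : (S\S)\PP
  [6,7] "under" : S\(S\PP)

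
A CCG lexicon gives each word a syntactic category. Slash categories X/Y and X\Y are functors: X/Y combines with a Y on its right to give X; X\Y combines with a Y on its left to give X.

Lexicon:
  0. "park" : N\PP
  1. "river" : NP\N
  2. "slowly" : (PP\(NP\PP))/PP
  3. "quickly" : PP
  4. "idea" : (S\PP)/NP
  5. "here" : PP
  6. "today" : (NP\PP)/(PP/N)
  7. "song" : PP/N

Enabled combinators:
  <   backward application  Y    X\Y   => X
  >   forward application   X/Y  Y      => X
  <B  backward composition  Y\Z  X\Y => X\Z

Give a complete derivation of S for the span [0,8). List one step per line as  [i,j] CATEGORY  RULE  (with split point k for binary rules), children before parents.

[0,8] S   <
  [0,4] PP   <
    [0,2] NP\PP   <B
      [0,1] "park" : N\PP
      [1,2] "river" : NP\N
    [2,4] PP\(NP\PP)   >
      [2,3] "slowly" : (PP\(NP\PP))/PP
      [3,4] "quickly" : PP
  [4,8] S\PP   >
    [4,5] "idea" : (S\PP)/NP
    [5,8] NP   <
      [5,6] "here" : PP
      [6,8] NP\PP   >
        [6,7] "today" : (NP\PP)/(PP/N)
        [7,8] "song" : PP/N

[0,1] N\PP  lex  "park"
[1,2] NP\N  lex  "river"
[0,2] NP\PP  <B  k=1
[2,3] (PP\(NP\PP))/PP  lex  "slowly"
[3,4] PP  lex  "quickly"
[2,4] PP\(NP\PP)  >  k=3
[0,4] PP  <  k=2
[4,5] (S\PP)/NP  lex  "idea"
[5,6] PP  lex  "here"
[6,7] (NP\PP)/(PP/N)  lex  "today"
[7,8] PP/N  lex  "song"
[6,8] NP\PP  >  k=7
[5,8] NP  <  k=6
[4,8] S\PP  >  k=5
[0,8] S  <  k=4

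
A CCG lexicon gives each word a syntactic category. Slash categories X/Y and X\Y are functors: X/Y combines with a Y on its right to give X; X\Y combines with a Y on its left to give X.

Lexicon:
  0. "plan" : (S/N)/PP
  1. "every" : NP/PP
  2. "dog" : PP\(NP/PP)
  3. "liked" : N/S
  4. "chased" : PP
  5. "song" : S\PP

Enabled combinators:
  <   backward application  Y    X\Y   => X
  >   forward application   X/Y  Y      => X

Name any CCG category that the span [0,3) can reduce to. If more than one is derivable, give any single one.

[0,6] S   >
  [0,3] S/N   >
    [0,1] "plan" : (S/N)/PP
    [1,3] PP   <
      [1,2] "every" : NP/PP
      [2,3] "dog" : PP\(NP/PP)
  [3,6] N   >
    [3,4] "liked" : N/S
    [4,6] S   <
      [4,5] "chased" : PP
      [5,6] "song" : S\PP

S/N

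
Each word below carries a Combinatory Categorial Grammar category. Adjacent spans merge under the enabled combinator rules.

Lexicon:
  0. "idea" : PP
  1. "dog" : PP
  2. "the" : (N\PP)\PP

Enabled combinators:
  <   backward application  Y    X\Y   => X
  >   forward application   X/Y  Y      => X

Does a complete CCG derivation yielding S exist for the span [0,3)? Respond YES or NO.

NO

PP PP (N\PP)\PP
CKY chart[0,3] = {N}; S ∉ chart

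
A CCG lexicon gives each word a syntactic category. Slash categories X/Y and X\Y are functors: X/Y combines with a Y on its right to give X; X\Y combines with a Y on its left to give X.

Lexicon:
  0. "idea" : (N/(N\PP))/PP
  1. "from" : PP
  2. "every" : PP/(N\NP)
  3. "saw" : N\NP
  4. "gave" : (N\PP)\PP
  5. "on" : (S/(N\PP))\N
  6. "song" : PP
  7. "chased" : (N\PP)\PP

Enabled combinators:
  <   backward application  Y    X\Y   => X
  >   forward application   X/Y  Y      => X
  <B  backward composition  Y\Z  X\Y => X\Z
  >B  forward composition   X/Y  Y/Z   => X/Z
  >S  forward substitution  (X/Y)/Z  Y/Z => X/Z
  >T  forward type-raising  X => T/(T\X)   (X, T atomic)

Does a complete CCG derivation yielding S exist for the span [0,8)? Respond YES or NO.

[0,8] S   >
  [0,6] S/(N\PP)   <
    [0,5] N   >
      [0,2] N/(N\PP)   >
        [0,1] "idea" : (N/(N\PP))/PP
        [1,2] "from" : PP
      [2,5] N\PP   <
        [2,4] PP   >
          [2,3] "every" : PP/(N\NP)
          [3,4] "saw" : N\NP
        [4,5] "gave" : (N\PP)\PP
    [5,6] "on" : (S/(N\PP))\N
  [6,8] N\PP   <
    [6,7] "song" : PP
    [7,8] "chased" : (N\PP)\PP

YES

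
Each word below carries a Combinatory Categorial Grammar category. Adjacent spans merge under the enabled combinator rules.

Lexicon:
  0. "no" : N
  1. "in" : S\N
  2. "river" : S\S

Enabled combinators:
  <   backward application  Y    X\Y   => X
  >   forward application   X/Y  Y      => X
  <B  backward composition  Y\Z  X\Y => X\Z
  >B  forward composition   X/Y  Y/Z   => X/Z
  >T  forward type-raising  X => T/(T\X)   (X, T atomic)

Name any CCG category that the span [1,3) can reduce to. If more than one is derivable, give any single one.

S\N

[0,3] S   >
  [0,1] S/(S\N)   >T
    [0,1] "no" : N
  [1,3] S\N   <B
    [1,2] "in" : S\N
    [2,3] "river" : S\S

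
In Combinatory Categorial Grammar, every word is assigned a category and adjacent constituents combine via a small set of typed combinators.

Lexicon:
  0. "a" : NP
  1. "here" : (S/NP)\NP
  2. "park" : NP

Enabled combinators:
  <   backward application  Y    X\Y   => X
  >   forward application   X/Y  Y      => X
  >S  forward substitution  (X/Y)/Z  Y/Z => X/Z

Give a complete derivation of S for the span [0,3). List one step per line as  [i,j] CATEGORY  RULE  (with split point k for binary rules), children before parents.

[0,3] S   >
  [0,2] S/NP   <
    [0,1] "a" : NP
    [1,2] "here" : (S/NP)\NP
  [2,3] "park" : NP

[0,1] NP  lex  "a"
[1,2] (S/NP)\NP  lex  "here"
[0,2] S/NP  <  k=1
[2,3] NP  lex  "park"
[0,3] S  >  k=2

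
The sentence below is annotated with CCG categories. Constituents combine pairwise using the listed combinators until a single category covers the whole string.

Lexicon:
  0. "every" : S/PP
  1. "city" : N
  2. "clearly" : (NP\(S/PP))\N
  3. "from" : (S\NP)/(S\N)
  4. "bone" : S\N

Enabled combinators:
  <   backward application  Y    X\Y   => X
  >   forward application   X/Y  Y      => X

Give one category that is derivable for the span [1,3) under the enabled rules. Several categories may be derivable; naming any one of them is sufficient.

NP\(S/PP)

[0,5] S   <
  [0,3] NP   <
    [0,1] "every" : S/PP
    [1,3] NP\(S/PP)   <
      [1,2] "city" : N
      [2,3] "clearly" : (NP\(S/PP))\N
  [3,5] S\NP   >
    [3,4] "from" : (S\NP)/(S\N)
    [4,5] "bone" : S\N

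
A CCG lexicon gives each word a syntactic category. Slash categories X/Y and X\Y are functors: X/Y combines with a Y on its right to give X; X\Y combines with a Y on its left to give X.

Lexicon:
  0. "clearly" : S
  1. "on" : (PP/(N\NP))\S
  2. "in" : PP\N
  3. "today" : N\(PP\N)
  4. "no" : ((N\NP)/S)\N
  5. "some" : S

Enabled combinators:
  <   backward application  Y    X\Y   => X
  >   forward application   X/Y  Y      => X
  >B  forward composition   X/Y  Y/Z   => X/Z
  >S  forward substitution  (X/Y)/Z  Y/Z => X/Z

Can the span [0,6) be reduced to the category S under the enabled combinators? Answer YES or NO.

S (PP/(N\NP))\S PP\N N\(PP\N) ((N\NP)/S)\N S
CKY chart[0,6] = {PP}; S ∉ chart

NO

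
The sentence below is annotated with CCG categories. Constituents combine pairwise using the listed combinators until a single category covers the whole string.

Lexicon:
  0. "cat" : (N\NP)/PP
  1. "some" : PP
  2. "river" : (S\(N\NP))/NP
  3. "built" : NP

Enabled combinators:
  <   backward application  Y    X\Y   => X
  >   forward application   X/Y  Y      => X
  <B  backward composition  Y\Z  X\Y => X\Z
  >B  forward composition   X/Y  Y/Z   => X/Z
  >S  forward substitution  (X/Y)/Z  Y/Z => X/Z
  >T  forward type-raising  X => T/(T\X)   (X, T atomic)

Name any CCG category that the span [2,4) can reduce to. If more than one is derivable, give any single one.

S\(N\NP)

[0,4] S   <
  [0,2] N\NP   >
    [0,1] "cat" : (N\NP)/PP
    [1,2] "some" : PP
  [2,4] S\(N\NP)   >
    [2,3] "river" : (S\(N\NP))/NP
    [3,4] "built" : NP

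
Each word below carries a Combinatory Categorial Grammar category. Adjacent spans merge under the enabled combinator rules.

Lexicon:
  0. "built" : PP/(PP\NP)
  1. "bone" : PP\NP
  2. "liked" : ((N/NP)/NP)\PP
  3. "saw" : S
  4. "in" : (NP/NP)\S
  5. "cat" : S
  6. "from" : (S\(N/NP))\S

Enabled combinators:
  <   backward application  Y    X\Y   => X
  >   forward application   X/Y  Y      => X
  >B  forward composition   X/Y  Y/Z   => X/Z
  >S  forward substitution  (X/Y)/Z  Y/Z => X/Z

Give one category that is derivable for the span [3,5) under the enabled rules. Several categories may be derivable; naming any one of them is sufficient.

NP/NP

[0,7] S   <
  [0,5] N/NP   >S
    [0,3] (N/NP)/NP   <
      [0,2] PP   >
        [0,1] "built" : PP/(PP\NP)
        [1,2] "bone" : PP\NP
      [2,3] "liked" : ((N/NP)/NP)\PP
    [3,5] NP/NP   <
      [3,4] "saw" : S
      [4,5] "in" : (NP/NP)\S
  [5,7] S\(N/NP)   <
    [5,6] "cat" : S
    [6,7] "from" : (S\(N/NP))\S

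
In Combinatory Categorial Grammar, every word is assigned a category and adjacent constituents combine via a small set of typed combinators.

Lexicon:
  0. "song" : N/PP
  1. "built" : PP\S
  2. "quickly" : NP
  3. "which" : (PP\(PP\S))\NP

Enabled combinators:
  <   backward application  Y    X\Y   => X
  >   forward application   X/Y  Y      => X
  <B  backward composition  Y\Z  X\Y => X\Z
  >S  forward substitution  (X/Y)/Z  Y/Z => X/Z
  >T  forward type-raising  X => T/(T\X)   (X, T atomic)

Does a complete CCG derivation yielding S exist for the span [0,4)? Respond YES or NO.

N/PP PP\S NP (PP\(PP\S))\NP
CKY chart[0,4] = {N, N/(N\N), NP/(NP\N), PP/(PP\N), S/(S\N)}; S ∉ chart

NO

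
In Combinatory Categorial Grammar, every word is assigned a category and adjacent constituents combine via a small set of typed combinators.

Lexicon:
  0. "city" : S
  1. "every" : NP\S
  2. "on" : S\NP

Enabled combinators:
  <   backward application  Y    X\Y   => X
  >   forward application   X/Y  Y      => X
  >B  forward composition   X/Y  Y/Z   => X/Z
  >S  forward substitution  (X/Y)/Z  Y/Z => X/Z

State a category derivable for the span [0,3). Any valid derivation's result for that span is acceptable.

S

[0,3] S   <
  [0,2] NP   <
    [0,1] "city" : S
    [1,2] "every" : NP\S
  [2,3] "on" : S\NP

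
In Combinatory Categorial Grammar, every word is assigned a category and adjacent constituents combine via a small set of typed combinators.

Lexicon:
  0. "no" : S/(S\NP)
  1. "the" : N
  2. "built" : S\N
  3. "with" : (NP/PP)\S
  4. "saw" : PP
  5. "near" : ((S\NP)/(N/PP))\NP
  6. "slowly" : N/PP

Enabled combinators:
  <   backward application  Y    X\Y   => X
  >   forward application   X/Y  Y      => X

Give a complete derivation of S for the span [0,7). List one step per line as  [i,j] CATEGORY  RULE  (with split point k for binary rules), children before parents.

[0,1] S/(S\NP)  lex  "no"
[1,2] N  lex  "the"
[2,3] S\N  lex  "built"
[1,3] S  <  k=2
[3,4] (NP/PP)\S  lex  "with"
[1,4] NP/PP  <  k=3
[4,5] PP  lex  "saw"
[1,5] NP  >  k=4
[5,6] ((S\NP)/(N/PP))\NP  lex  "near"
[1,6] (S\NP)/(N/PP)  <  k=5
[6,7] N/PP  lex  "slowly"
[1,7] S\NP  >  k=6
[0,7] S  >  k=1

[0,7] S   >
  [0,1] "no" : S/(S\NP)
  [1,7] S\NP   >
    [1,6] (S\NP)/(N/PP)   <
      [1,5] NP   >
        [1,4] NP/PP   <
          [1,3] S   <
            [1,2] "the" : N
            [2,3] "built" : S\N
          [3,4] "with" : (NP/PP)\S
        [4,5] "saw" : PP
      [5,6] "near" : ((S\NP)/(N/PP))\NP
    [6,7] "slowly" : N/PP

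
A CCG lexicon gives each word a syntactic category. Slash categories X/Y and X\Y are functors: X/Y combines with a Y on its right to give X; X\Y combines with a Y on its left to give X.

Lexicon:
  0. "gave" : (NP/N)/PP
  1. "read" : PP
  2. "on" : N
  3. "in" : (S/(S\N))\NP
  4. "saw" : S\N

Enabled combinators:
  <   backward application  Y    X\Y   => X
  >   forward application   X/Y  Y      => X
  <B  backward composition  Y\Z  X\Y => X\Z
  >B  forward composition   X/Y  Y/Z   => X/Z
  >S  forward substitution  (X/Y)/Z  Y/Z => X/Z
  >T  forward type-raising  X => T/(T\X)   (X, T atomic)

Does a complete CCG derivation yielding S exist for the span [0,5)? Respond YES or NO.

[0,5] S   >
  [0,4] S/(S\N)   <
    [0,3] NP   >
      [0,2] NP/N   >
        [0,1] "gave" : (NP/N)/PP
        [1,2] "read" : PP
      [2,3] "on" : N
    [3,4] "in" : (S/(S\N))\NP
  [4,5] "saw" : S\N

YES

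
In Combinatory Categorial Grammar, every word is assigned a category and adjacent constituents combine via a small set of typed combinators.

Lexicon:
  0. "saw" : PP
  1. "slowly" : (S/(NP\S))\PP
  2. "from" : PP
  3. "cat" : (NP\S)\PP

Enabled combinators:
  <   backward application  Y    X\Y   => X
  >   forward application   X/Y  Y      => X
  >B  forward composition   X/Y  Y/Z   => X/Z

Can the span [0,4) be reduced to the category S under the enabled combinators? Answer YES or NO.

YES

[0,4] S   >
  [0,2] S/(NP\S)   <
    [0,1] "saw" : PP
    [1,2] "slowly" : (S/(NP\S))\PP
  [2,4] NP\S   <
    [2,3] "from" : PP
    [3,4] "cat" : (NP\S)\PP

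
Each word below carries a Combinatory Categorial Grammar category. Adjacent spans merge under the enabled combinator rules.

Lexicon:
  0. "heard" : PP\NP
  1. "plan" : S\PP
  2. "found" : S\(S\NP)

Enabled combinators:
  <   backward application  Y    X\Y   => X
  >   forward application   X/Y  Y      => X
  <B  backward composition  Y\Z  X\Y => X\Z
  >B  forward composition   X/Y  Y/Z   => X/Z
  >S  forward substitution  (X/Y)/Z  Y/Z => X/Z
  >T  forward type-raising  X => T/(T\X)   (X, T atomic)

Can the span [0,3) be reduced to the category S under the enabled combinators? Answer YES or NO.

YES

[0,3] S   <
  [0,2] S\NP   <B
    [0,1] "heard" : PP\NP
    [1,2] "plan" : S\PP
  [2,3] "found" : S\(S\NP)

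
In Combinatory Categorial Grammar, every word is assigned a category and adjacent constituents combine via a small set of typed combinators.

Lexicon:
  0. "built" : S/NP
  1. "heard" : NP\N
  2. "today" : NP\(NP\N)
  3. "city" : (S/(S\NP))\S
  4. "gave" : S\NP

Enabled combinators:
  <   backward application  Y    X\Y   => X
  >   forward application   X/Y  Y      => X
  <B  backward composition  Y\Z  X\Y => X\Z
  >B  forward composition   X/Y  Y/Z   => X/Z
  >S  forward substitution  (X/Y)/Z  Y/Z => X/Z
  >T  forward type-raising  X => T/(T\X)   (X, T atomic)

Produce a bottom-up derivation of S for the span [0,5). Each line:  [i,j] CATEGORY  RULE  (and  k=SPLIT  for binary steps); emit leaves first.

[0,5] S   >
  [0,4] S/(S\NP)   <
    [0,3] S   >
      [0,1] "built" : S/NP
      [1,3] NP   <
        [1,2] "heard" : NP\N
        [2,3] "today" : NP\(NP\N)
    [3,4] "city" : (S/(S\NP))\S
  [4,5] "gave" : S\NP

[0,1] S/NP  lex  "built"
[1,2] NP\N  lex  "heard"
[2,3] NP\(NP\N)  lex  "today"
[1,3] NP  <  k=2
[0,3] S  >  k=1
[3,4] (S/(S\NP))\S  lex  "city"
[0,4] S/(S\NP)  <  k=3
[4,5] S\NP  lex  "gave"
[0,5] S  >  k=4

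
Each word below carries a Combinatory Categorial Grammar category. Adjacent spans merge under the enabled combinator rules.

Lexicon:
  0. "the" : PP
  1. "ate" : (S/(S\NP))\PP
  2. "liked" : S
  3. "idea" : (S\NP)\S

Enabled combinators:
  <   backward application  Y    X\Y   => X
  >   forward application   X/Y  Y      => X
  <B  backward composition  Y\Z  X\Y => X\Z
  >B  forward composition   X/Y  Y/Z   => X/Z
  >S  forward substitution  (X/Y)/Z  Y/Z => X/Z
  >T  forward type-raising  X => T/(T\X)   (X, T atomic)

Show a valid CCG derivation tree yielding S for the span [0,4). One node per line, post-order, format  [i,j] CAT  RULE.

[0,1] PP  lex  "the"
[1,2] (S/(S\NP))\PP  lex  "ate"
[0,2] S/(S\NP)  <  k=1
[2,3] S  lex  "liked"
[3,4] (S\NP)\S  lex  "idea"
[2,4] S\NP  <  k=3
[0,4] S  >  k=2

[0,4] S   >
  [0,2] S/(S\NP)   <
    [0,1] "the" : PP
    [1,2] "ate" : (S/(S\NP))\PP
  [2,4] S\NP   <
    [2,3] "liked" : S
    [3,4] "idea" : (S\NP)\S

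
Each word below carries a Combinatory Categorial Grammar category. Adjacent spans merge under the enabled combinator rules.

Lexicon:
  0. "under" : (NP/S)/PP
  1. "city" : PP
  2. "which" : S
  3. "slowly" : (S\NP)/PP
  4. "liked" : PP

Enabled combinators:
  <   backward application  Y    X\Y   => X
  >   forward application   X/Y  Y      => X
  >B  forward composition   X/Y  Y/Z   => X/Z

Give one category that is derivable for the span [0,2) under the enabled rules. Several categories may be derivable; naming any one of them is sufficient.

[0,5] S   <
  [0,3] NP   >
    [0,2] NP/S   >
      [0,1] "under" : (NP/S)/PP
      [1,2] "city" : PP
    [2,3] "which" : S
  [3,5] S\NP   >
    [3,4] "slowly" : (S\NP)/PP
    [4,5] "liked" : PP

NP/S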